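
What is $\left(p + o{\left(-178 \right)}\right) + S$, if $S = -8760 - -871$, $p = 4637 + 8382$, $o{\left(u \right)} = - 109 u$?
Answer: $24532$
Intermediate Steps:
$p = 13019$
$S = -7889$ ($S = -8760 + 871 = -7889$)
$\left(p + o{\left(-178 \right)}\right) + S = \left(13019 - -19402\right) - 7889 = \left(13019 + 19402\right) - 7889 = 32421 - 7889 = 24532$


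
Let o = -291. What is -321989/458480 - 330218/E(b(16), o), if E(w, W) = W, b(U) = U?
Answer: 151304649841/133417680 ≈ 1134.1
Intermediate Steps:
-321989/458480 - 330218/E(b(16), o) = -321989/458480 - 330218/(-291) = -321989*1/458480 - 330218*(-1/291) = -321989/458480 + 330218/291 = 151304649841/133417680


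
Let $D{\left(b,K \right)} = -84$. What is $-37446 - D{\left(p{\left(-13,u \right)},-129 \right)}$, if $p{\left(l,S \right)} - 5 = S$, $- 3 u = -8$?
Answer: $-37362$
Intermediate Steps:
$u = \frac{8}{3}$ ($u = \left(- \frac{1}{3}\right) \left(-8\right) = \frac{8}{3} \approx 2.6667$)
$p{\left(l,S \right)} = 5 + S$
$-37446 - D{\left(p{\left(-13,u \right)},-129 \right)} = -37446 - -84 = -37446 + 84 = -37362$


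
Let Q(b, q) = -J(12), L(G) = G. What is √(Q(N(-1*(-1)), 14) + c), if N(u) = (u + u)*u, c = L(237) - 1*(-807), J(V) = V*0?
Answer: 6*√29 ≈ 32.311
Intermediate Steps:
J(V) = 0
c = 1044 (c = 237 - 1*(-807) = 237 + 807 = 1044)
N(u) = 2*u² (N(u) = (2*u)*u = 2*u²)
Q(b, q) = 0 (Q(b, q) = -1*0 = 0)
√(Q(N(-1*(-1)), 14) + c) = √(0 + 1044) = √1044 = 6*√29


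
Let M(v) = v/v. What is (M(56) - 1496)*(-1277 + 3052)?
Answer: -2653625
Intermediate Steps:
M(v) = 1
(M(56) - 1496)*(-1277 + 3052) = (1 - 1496)*(-1277 + 3052) = -1495*1775 = -2653625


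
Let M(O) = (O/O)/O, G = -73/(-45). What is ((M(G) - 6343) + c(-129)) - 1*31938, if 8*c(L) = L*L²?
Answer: -179064041/584 ≈ -3.0662e+5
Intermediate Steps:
c(L) = L³/8 (c(L) = (L*L²)/8 = L³/8)
G = 73/45 (G = -73*(-1/45) = 73/45 ≈ 1.6222)
M(O) = 1/O
((M(G) - 6343) + c(-129)) - 1*31938 = ((1/(73/45) - 6343) + (⅛)*(-129)³) - 1*31938 = ((45/73 - 6343) + (⅛)*(-2146689)) - 31938 = (-462994/73 - 2146689/8) - 31938 = -160412249/584 - 31938 = -179064041/584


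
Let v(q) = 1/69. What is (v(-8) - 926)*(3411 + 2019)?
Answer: -115646330/23 ≈ -5.0281e+6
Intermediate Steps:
v(q) = 1/69
(v(-8) - 926)*(3411 + 2019) = (1/69 - 926)*(3411 + 2019) = -63893/69*5430 = -115646330/23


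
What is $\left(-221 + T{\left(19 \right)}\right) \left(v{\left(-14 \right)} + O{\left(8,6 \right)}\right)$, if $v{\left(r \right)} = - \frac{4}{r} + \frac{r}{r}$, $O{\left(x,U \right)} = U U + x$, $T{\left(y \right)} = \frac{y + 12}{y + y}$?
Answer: $- \frac{2652339}{266} \approx -9971.2$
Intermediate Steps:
$T{\left(y \right)} = \frac{12 + y}{2 y}$
$O{\left(x,U \right)} = x + U^{2}$ ($O{\left(x,U \right)} = U^{2} + x = x + U^{2}$)
$v{\left(r \right)} = 1 - \frac{4}{r}$ ($v{\left(r \right)} = - \frac{4}{r} + 1 = 1 - \frac{4}{r}$)
$\left(-221 + T{\left(19 \right)}\right) \left(v{\left(-14 \right)} + O{\left(8,6 \right)}\right) = \left(-221 + \frac{12 + 19}{2 \cdot 19}\right) \left(\frac{-4 - 14}{-14} + \left(8 + 6^{2}\right)\right) = \left(-221 + \frac{1}{2} \cdot \frac{1}{19} \cdot 31\right) \left(\left(- \frac{1}{14}\right) \left(-18\right) + \left(8 + 36\right)\right) = \left(-221 + \frac{31}{38}\right) \left(\frac{9}{7} + 44\right) = \left(- \frac{8367}{38}\right) \frac{317}{7} = - \frac{2652339}{266}$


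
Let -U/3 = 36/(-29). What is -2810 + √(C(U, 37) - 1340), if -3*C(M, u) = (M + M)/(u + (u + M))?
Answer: -2810 + 2*I*√8683742/161 ≈ -2810.0 + 36.606*I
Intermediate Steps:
U = 108/29 (U = -108/(-29) = -108*(-1)/29 = -3*(-36/29) = 108/29 ≈ 3.7241)
C(M, u) = -2*M/(3*(M + 2*u)) (C(M, u) = -(M + M)/(3*(u + (u + M))) = -2*M/(3*(u + (M + u))) = -2*M/(3*(M + 2*u)))
-2810 + √(C(U, 37) - 1340) = -2810 + √(-2*108/29/(3*(108/29) + 6*37) - 1340) = -2810 + √(-2*108/29/(324/29 + 222) - 1340) = -2810 + √(-2*108/29/6762/29 - 1340) = -2810 + √(-2*108/29*29/6762 - 1340) = -2810 + √(-36/1127 - 1340) = -2810 + √(-1510216/1127) = -2810 + 2*I*√8683742/161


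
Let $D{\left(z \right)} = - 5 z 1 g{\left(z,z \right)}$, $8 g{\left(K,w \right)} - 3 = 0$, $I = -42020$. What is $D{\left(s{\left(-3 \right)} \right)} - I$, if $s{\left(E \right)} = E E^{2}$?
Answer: $\frac{336565}{8} \approx 42071.0$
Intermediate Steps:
$g{\left(K,w \right)} = \frac{3}{8}$ ($g{\left(K,w \right)} = \frac{3}{8} + \frac{1}{8} \cdot 0 = \frac{3}{8} + 0 = \frac{3}{8}$)
$s{\left(E \right)} = E^{3}$
$D{\left(z \right)} = - \frac{15 z}{8}$ ($D{\left(z \right)} = - 5 z 1 \cdot \frac{3}{8} = - 5 z \frac{3}{8} = - \frac{15 z}{8}$)
$D{\left(s{\left(-3 \right)} \right)} - I = - \frac{15 \left(-3\right)^{3}}{8} - -42020 = \left(- \frac{15}{8}\right) \left(-27\right) + 42020 = \frac{405}{8} + 42020 = \frac{336565}{8}$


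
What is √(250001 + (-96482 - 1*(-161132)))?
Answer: √314651 ≈ 560.94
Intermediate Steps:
√(250001 + (-96482 - 1*(-161132))) = √(250001 + (-96482 + 161132)) = √(250001 + 64650) = √314651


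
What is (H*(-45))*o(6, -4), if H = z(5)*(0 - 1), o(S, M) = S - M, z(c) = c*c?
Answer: 11250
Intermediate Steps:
z(c) = c**2
H = -25 (H = 5**2*(0 - 1) = 25*(-1) = -25)
(H*(-45))*o(6, -4) = (-25*(-45))*(6 - 1*(-4)) = 1125*(6 + 4) = 1125*10 = 11250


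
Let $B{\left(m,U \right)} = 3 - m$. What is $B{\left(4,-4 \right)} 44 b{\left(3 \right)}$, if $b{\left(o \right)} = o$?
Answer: $-132$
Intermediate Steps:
$B{\left(4,-4 \right)} 44 b{\left(3 \right)} = \left(3 - 4\right) 44 \cdot 3 = \left(-1\right) 44 \cdot 3 = \left(-44\right) 3 = -132$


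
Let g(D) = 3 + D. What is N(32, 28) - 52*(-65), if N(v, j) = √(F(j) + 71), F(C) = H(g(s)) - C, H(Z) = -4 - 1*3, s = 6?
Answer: 3386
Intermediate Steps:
H(Z) = -7 (H(Z) = -4 - 3 = -7)
F(C) = -7 - C
N(v, j) = √(64 - j) (N(v, j) = √((-7 - j) + 71) = √(64 - j))
N(32, 28) - 52*(-65) = √(64 - 1*28) - 52*(-65) = √(64 - 28) - 1*(-3380) = √36 + 3380 = 6 + 3380 = 3386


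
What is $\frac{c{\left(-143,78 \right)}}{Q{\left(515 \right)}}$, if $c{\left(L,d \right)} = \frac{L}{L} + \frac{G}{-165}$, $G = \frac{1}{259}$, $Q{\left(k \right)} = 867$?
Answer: $\frac{42734}{37051245} \approx 0.0011534$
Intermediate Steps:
$G = \frac{1}{259} \approx 0.003861$
$c{\left(L,d \right)} = \frac{42734}{42735}$ ($c{\left(L,d \right)} = \frac{L}{L} + \frac{1}{259 \left(-165\right)} = 1 + \frac{1}{259} \left(- \frac{1}{165}\right) = 1 - \frac{1}{42735} = \frac{42734}{42735}$)
$\frac{c{\left(-143,78 \right)}}{Q{\left(515 \right)}} = \frac{42734}{42735 \cdot 867} = \frac{42734}{42735} \cdot \frac{1}{867} = \frac{42734}{37051245}$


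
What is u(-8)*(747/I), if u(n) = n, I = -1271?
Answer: 5976/1271 ≈ 4.7018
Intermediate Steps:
u(-8)*(747/I) = -5976/(-1271) = -5976*(-1)/1271 = -8*(-747/1271) = 5976/1271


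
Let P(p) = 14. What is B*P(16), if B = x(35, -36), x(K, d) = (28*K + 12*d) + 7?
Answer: 7770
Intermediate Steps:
x(K, d) = 7 + 12*d + 28*K (x(K, d) = (12*d + 28*K) + 7 = 7 + 12*d + 28*K)
B = 555 (B = 7 + 12*(-36) + 28*35 = 7 - 432 + 980 = 555)
B*P(16) = 555*14 = 7770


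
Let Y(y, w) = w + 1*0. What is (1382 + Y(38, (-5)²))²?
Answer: 1979649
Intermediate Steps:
Y(y, w) = w (Y(y, w) = w + 0 = w)
(1382 + Y(38, (-5)²))² = (1382 + (-5)²)² = (1382 + 25)² = 1407² = 1979649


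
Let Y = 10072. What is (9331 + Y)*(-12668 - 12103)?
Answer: -480631713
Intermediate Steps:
(9331 + Y)*(-12668 - 12103) = (9331 + 10072)*(-12668 - 12103) = 19403*(-24771) = -480631713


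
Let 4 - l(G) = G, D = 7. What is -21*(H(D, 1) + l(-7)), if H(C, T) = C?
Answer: -378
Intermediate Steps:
l(G) = 4 - G
-21*(H(D, 1) + l(-7)) = -21*(7 + (4 - 1*(-7))) = -21*(7 + (4 + 7)) = -21*(7 + 11) = -21*18 = -378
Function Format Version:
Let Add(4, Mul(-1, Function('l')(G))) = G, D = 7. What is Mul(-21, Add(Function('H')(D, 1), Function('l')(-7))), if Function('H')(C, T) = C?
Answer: -378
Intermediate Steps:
Function('l')(G) = Add(4, Mul(-1, G))
Mul(-21, Add(Function('H')(D, 1), Function('l')(-7))) = Mul(-21, Add(7, Add(4, Mul(-1, -7)))) = Mul(-21, Add(7, Add(4, 7))) = Mul(-21, Add(7, 11)) = Mul(-21, 18) = -378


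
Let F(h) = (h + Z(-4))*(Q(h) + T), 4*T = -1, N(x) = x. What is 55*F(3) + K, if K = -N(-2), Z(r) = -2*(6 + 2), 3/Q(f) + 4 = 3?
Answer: 9303/4 ≈ 2325.8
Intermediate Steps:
Q(f) = -3 (Q(f) = 3/(-4 + 3) = 3/(-1) = 3*(-1) = -3)
Z(r) = -16 (Z(r) = -2*8 = -16)
T = -1/4 (T = (1/4)*(-1) = -1/4 ≈ -0.25000)
K = 2 (K = -1*(-2) = 2)
F(h) = 52 - 13*h/4 (F(h) = (h - 16)*(-3 - 1/4) = (-16 + h)*(-13/4) = 52 - 13*h/4)
55*F(3) + K = 55*(52 - 13/4*3) + 2 = 55*(52 - 39/4) + 2 = 55*(169/4) + 2 = 9295/4 + 2 = 9303/4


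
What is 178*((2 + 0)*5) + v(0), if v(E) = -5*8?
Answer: 1740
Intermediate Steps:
v(E) = -40
178*((2 + 0)*5) + v(0) = 178*((2 + 0)*5) - 40 = 178*(2*5) - 40 = 178*10 - 40 = 1780 - 40 = 1740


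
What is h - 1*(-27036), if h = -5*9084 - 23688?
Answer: -42072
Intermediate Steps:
h = -69108 (h = -45420 - 23688 = -69108)
h - 1*(-27036) = -69108 - 1*(-27036) = -69108 + 27036 = -42072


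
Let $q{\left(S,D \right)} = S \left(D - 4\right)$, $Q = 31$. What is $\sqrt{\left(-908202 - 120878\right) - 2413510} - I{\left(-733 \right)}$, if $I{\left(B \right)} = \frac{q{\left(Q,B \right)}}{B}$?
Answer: $- \frac{22847}{733} + 3 i \sqrt{382510} \approx -31.169 + 1855.4 i$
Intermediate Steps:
$q{\left(S,D \right)} = S \left(-4 + D\right)$
$I{\left(B \right)} = \frac{-124 + 31 B}{B}$ ($I{\left(B \right)} = \frac{31 \left(-4 + B\right)}{B} = \frac{-124 + 31 B}{B}$)
$\sqrt{\left(-908202 - 120878\right) - 2413510} - I{\left(-733 \right)} = \sqrt{\left(-908202 - 120878\right) - 2413510} - \left(31 - \frac{124}{-733}\right) = \sqrt{\left(-908202 - 120878\right) - 2413510} - \left(31 - - \frac{124}{733}\right) = \sqrt{-1029080 - 2413510} - \left(31 + \frac{124}{733}\right) = \sqrt{-3442590} - \frac{22847}{733} = 3 i \sqrt{382510} - \frac{22847}{733} = - \frac{22847}{733} + 3 i \sqrt{382510}$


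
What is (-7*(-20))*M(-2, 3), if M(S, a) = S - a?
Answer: -700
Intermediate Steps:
(-7*(-20))*M(-2, 3) = (-7*(-20))*(-2 - 1*3) = 140*(-2 - 3) = 140*(-5) = -700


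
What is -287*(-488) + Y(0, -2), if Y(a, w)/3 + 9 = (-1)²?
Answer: 140032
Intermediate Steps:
Y(a, w) = -24 (Y(a, w) = -27 + 3*(-1)² = -27 + 3*1 = -27 + 3 = -24)
-287*(-488) + Y(0, -2) = -287*(-488) - 24 = 140056 - 24 = 140032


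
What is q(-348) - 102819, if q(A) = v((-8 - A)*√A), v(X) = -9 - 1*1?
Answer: -102829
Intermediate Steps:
v(X) = -10 (v(X) = -9 - 1 = -10)
q(A) = -10
q(-348) - 102819 = -10 - 102819 = -102829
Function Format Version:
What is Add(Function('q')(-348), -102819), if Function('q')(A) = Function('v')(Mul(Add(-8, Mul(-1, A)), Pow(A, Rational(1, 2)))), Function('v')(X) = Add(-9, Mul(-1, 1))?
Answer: -102829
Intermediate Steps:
Function('v')(X) = -10 (Function('v')(X) = Add(-9, -1) = -10)
Function('q')(A) = -10
Add(Function('q')(-348), -102819) = Add(-10, -102819) = -102829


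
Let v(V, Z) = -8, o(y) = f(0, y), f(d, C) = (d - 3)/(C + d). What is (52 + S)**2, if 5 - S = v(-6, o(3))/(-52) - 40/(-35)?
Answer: 25694761/8281 ≈ 3102.9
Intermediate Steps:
f(d, C) = (-3 + d)/(C + d)
o(y) = -3/y (o(y) = (-3 + 0)/(y + 0) = -3/y)
S = 337/91 (S = 5 - (-8/(-52) - 40/(-35)) = 5 - (-8*(-1/52) - 40*(-1/35)) = 5 - (2/13 + 8/7) = 5 - 1*118/91 = 5 - 118/91 = 337/91 ≈ 3.7033)
(52 + S)**2 = (52 + 337/91)**2 = (5069/91)**2 = 25694761/8281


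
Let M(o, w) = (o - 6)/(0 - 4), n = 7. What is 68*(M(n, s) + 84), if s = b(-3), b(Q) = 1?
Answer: 5695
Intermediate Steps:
s = 1
M(o, w) = 3/2 - o/4 (M(o, w) = (-6 + o)/(-4) = (-6 + o)*(-1/4) = 3/2 - o/4)
68*(M(n, s) + 84) = 68*((3/2 - 1/4*7) + 84) = 68*((3/2 - 7/4) + 84) = 68*(-1/4 + 84) = 68*(335/4) = 5695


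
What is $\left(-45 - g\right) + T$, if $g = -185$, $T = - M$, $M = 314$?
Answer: $-174$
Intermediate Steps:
$T = -314$ ($T = \left(-1\right) 314 = -314$)
$\left(-45 - g\right) + T = \left(-45 - -185\right) - 314 = \left(-45 + 185\right) - 314 = 140 - 314 = -174$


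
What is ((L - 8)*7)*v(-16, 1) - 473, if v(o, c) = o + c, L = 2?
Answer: 157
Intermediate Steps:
v(o, c) = c + o
((L - 8)*7)*v(-16, 1) - 473 = ((2 - 8)*7)*(1 - 16) - 473 = -6*7*(-15) - 473 = -42*(-15) - 473 = 630 - 473 = 157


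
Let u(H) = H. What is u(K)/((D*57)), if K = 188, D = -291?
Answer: -188/16587 ≈ -0.011334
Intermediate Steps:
u(K)/((D*57)) = 188/((-291*57)) = 188/(-16587) = 188*(-1/16587) = -188/16587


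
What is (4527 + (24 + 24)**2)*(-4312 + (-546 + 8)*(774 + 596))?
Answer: -5064312132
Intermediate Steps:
(4527 + (24 + 24)**2)*(-4312 + (-546 + 8)*(774 + 596)) = (4527 + 48**2)*(-4312 - 538*1370) = (4527 + 2304)*(-4312 - 737060) = 6831*(-741372) = -5064312132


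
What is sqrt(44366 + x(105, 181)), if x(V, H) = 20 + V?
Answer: sqrt(44491) ≈ 210.93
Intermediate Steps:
sqrt(44366 + x(105, 181)) = sqrt(44366 + (20 + 105)) = sqrt(44366 + 125) = sqrt(44491)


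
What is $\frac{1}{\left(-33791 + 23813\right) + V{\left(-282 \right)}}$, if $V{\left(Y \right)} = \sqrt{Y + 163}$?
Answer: $- \frac{9978}{99560603} - \frac{i \sqrt{119}}{99560603} \approx -0.00010022 - 1.0957 \cdot 10^{-7} i$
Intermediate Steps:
$V{\left(Y \right)} = \sqrt{163 + Y}$
$\frac{1}{\left(-33791 + 23813\right) + V{\left(-282 \right)}} = \frac{1}{\left(-33791 + 23813\right) + \sqrt{163 - 282}} = \frac{1}{-9978 + \sqrt{-119}} = \frac{1}{-9978 + i \sqrt{119}}$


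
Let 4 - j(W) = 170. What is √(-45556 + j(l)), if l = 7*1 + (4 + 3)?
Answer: I*√45722 ≈ 213.83*I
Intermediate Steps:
l = 14 (l = 7 + 7 = 14)
j(W) = -166 (j(W) = 4 - 1*170 = 4 - 170 = -166)
√(-45556 + j(l)) = √(-45556 - 166) = √(-45722) = I*√45722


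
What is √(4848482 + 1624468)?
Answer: 5*√258918 ≈ 2544.2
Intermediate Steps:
√(4848482 + 1624468) = √6472950 = 5*√258918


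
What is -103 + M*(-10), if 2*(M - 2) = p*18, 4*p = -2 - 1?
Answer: -111/2 ≈ -55.500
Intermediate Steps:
p = -3/4 (p = (-2 - 1)/4 = (1/4)*(-3) = -3/4 ≈ -0.75000)
M = -19/4 (M = 2 + (-3/4*18)/2 = 2 + (1/2)*(-27/2) = 2 - 27/4 = -19/4 ≈ -4.7500)
-103 + M*(-10) = -103 - 19/4*(-10) = -103 + 95/2 = -111/2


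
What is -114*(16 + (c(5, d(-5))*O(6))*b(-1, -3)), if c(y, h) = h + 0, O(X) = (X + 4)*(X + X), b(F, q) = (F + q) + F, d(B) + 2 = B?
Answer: -480624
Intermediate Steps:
d(B) = -2 + B
b(F, q) = q + 2*F
O(X) = 2*X*(4 + X) (O(X) = (4 + X)*(2*X) = 2*X*(4 + X))
c(y, h) = h
-114*(16 + (c(5, d(-5))*O(6))*b(-1, -3)) = -114*(16 + ((-2 - 5)*(2*6*(4 + 6)))*(-3 + 2*(-1))) = -114*(16 + (-14*6*10)*(-3 - 2)) = -114*(16 - 7*120*(-5)) = -114*(16 - 840*(-5)) = -114*(16 + 4200) = -114*4216 = -480624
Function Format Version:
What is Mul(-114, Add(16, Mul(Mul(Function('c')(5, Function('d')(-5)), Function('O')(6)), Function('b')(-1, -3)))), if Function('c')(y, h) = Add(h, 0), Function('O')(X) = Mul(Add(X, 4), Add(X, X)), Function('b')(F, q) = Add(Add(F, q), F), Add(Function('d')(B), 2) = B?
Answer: -480624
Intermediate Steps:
Function('d')(B) = Add(-2, B)
Function('b')(F, q) = Add(q, Mul(2, F))
Function('O')(X) = Mul(2, X, Add(4, X)) (Function('O')(X) = Mul(Add(4, X), Mul(2, X)) = Mul(2, X, Add(4, X)))
Function('c')(y, h) = h
Mul(-114, Add(16, Mul(Mul(Function('c')(5, Function('d')(-5)), Function('O')(6)), Function('b')(-1, -3)))) = Mul(-114, Add(16, Mul(Mul(Add(-2, -5), Mul(2, 6, Add(4, 6))), Add(-3, Mul(2, -1))))) = Mul(-114, Add(16, Mul(Mul(-7, Mul(2, 6, 10)), Add(-3, -2)))) = Mul(-114, Add(16, Mul(Mul(-7, 120), -5))) = Mul(-114, Add(16, Mul(-840, -5))) = Mul(-114, Add(16, 4200)) = Mul(-114, 4216) = -480624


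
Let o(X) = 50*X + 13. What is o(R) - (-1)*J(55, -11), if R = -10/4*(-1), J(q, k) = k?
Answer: 127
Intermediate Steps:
R = 5/2 (R = -10*1/4*(-1) = -5/2*(-1) = 5/2 ≈ 2.5000)
o(X) = 13 + 50*X
o(R) - (-1)*J(55, -11) = (13 + 50*(5/2)) - (-1)*(-11) = (13 + 125) - 1*11 = 138 - 11 = 127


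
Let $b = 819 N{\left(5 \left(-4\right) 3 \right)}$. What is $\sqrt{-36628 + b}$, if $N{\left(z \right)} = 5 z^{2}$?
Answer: $22 \sqrt{30383} \approx 3834.8$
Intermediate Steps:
$b = 14742000$ ($b = 819 \cdot 5 \left(5 \left(-4\right) 3\right)^{2} = 819 \cdot 5 \left(\left(-20\right) 3\right)^{2} = 819 \cdot 5 \left(-60\right)^{2} = 819 \cdot 5 \cdot 3600 = 819 \cdot 18000 = 14742000$)
$\sqrt{-36628 + b} = \sqrt{-36628 + 14742000} = \sqrt{14705372} = 22 \sqrt{30383}$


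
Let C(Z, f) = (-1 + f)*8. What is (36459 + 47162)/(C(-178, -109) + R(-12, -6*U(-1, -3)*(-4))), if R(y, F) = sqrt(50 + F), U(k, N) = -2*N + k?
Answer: -7358648/77423 - 83621*sqrt(170)/774230 ≈ -96.453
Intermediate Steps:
U(k, N) = k - 2*N
C(Z, f) = -8 + 8*f
(36459 + 47162)/(C(-178, -109) + R(-12, -6*U(-1, -3)*(-4))) = (36459 + 47162)/((-8 + 8*(-109)) + sqrt(50 - 6*(-1 - 2*(-3))*(-4))) = 83621/((-8 - 872) + sqrt(50 - 6*(-1 + 6)*(-4))) = 83621/(-880 + sqrt(50 - 6*5*(-4))) = 83621/(-880 + sqrt(50 - 30*(-4))) = 83621/(-880 + sqrt(50 + 120)) = 83621/(-880 + sqrt(170))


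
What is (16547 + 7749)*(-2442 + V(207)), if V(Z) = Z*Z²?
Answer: 215439945096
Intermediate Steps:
V(Z) = Z³
(16547 + 7749)*(-2442 + V(207)) = (16547 + 7749)*(-2442 + 207³) = 24296*(-2442 + 8869743) = 24296*8867301 = 215439945096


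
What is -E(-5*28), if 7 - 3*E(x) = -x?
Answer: 133/3 ≈ 44.333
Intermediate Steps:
E(x) = 7/3 + x/3 (E(x) = 7/3 - (-1)*x/3 = 7/3 + x/3)
-E(-5*28) = -(7/3 + (-5*28)/3) = -(7/3 + (⅓)*(-140)) = -(7/3 - 140/3) = -1*(-133/3) = 133/3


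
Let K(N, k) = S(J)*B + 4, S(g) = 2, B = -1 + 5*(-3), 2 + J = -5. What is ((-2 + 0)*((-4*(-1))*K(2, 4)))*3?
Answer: 672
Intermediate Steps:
J = -7 (J = -2 - 5 = -7)
B = -16 (B = -1 - 15 = -16)
K(N, k) = -28 (K(N, k) = 2*(-16) + 4 = -32 + 4 = -28)
((-2 + 0)*((-4*(-1))*K(2, 4)))*3 = ((-2 + 0)*(-4*(-1)*(-28)))*3 = -8*(-28)*3 = -2*(-112)*3 = 224*3 = 672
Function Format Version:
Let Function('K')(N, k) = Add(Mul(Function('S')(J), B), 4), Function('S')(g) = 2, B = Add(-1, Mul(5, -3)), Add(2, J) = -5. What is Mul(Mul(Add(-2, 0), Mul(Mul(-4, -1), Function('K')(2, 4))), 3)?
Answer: 672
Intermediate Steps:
J = -7 (J = Add(-2, -5) = -7)
B = -16 (B = Add(-1, -15) = -16)
Function('K')(N, k) = -28 (Function('K')(N, k) = Add(Mul(2, -16), 4) = Add(-32, 4) = -28)
Mul(Mul(Add(-2, 0), Mul(Mul(-4, -1), Function('K')(2, 4))), 3) = Mul(Mul(Add(-2, 0), Mul(Mul(-4, -1), -28)), 3) = Mul(Mul(-2, Mul(4, -28)), 3) = Mul(Mul(-2, -112), 3) = Mul(224, 3) = 672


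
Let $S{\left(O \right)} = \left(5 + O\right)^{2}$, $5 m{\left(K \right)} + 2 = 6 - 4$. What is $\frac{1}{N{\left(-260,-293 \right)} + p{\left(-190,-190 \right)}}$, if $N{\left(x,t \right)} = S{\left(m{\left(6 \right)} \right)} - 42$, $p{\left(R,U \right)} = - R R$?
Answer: $- \frac{1}{36117} \approx -2.7688 \cdot 10^{-5}$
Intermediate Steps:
$m{\left(K \right)} = 0$ ($m{\left(K \right)} = - \frac{2}{5} + \frac{6 - 4}{5} = - \frac{2}{5} + \frac{1}{5} \cdot 2 = - \frac{2}{5} + \frac{2}{5} = 0$)
$p{\left(R,U \right)} = - R^{2}$
$N{\left(x,t \right)} = -17$ ($N{\left(x,t \right)} = \left(5 + 0\right)^{2} - 42 = 5^{2} - 42 = 25 - 42 = -17$)
$\frac{1}{N{\left(-260,-293 \right)} + p{\left(-190,-190 \right)}} = \frac{1}{-17 - \left(-190\right)^{2}} = \frac{1}{-17 - 36100} = \frac{1}{-36117} = - \frac{1}{36117}$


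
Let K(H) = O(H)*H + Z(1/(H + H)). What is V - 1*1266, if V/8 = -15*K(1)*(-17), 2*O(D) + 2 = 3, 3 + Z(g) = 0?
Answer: -6366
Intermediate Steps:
Z(g) = -3 (Z(g) = -3 + 0 = -3)
O(D) = ½ (O(D) = -1 + (½)*3 = -1 + 3/2 = ½)
K(H) = -3 + H/2 (K(H) = H/2 - 3 = -3 + H/2)
V = -5100 (V = 8*(-15*(-3 + (½)*1)*(-17)) = 8*(-15*(-3 + ½)*(-17)) = 8*(-15*(-5/2)*(-17)) = 8*((75/2)*(-17)) = 8*(-1275/2) = -5100)
V - 1*1266 = -5100 - 1*1266 = -5100 - 1266 = -6366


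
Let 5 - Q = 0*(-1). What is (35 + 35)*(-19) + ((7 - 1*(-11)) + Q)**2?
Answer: -801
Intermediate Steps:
Q = 5 (Q = 5 - 0*(-1) = 5 - 1*0 = 5 + 0 = 5)
(35 + 35)*(-19) + ((7 - 1*(-11)) + Q)**2 = (35 + 35)*(-19) + ((7 - 1*(-11)) + 5)**2 = 70*(-19) + ((7 + 11) + 5)**2 = -1330 + (18 + 5)**2 = -1330 + 23**2 = -1330 + 529 = -801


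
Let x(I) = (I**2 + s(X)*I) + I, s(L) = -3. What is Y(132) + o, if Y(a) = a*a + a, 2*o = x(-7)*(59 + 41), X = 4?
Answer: 20706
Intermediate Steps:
x(I) = I**2 - 2*I (x(I) = (I**2 - 3*I) + I = I**2 - 2*I)
o = 3150 (o = ((-7*(-2 - 7))*(59 + 41))/2 = (-7*(-9)*100)/2 = (63*100)/2 = (1/2)*6300 = 3150)
Y(a) = a + a**2 (Y(a) = a**2 + a = a + a**2)
Y(132) + o = 132*(1 + 132) + 3150 = 132*133 + 3150 = 17556 + 3150 = 20706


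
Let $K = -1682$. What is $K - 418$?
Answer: $-2100$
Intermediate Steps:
$K - 418 = -1682 - 418 = -2100$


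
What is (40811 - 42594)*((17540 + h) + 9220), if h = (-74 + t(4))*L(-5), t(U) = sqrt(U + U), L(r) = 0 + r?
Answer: -48372790 + 17830*sqrt(2) ≈ -4.8348e+7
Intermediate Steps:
L(r) = r
t(U) = sqrt(2)*sqrt(U) (t(U) = sqrt(2*U) = sqrt(2)*sqrt(U))
h = 370 - 10*sqrt(2) (h = (-74 + sqrt(2)*sqrt(4))*(-5) = (-74 + sqrt(2)*2)*(-5) = (-74 + 2*sqrt(2))*(-5) = 370 - 10*sqrt(2) ≈ 355.86)
(40811 - 42594)*((17540 + h) + 9220) = (40811 - 42594)*((17540 + (370 - 10*sqrt(2))) + 9220) = -1783*((17910 - 10*sqrt(2)) + 9220) = -1783*(27130 - 10*sqrt(2)) = -48372790 + 17830*sqrt(2)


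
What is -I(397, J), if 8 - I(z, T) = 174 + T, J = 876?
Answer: 1042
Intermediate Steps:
I(z, T) = -166 - T (I(z, T) = 8 - (174 + T) = 8 + (-174 - T) = -166 - T)
-I(397, J) = -(-166 - 1*876) = -(-166 - 876) = -1*(-1042) = 1042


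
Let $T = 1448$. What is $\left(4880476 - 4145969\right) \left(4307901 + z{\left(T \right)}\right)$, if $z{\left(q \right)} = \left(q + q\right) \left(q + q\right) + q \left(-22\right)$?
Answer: $9300960044527$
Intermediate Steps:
$z{\left(q \right)} = - 22 q + 4 q^{2}$ ($z{\left(q \right)} = 2 q 2 q - 22 q = 4 q^{2} - 22 q = - 22 q + 4 q^{2}$)
$\left(4880476 - 4145969\right) \left(4307901 + z{\left(T \right)}\right) = \left(4880476 - 4145969\right) \left(4307901 + 2 \cdot 1448 \left(-11 + 2 \cdot 1448\right)\right) = 734507 \left(4307901 + 2 \cdot 1448 \left(-11 + 2896\right)\right) = 734507 \left(4307901 + 2 \cdot 1448 \cdot 2885\right) = 734507 \left(4307901 + 8354960\right) = 734507 \cdot 12662861 = 9300960044527$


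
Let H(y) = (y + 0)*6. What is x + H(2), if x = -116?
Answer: -104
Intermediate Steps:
H(y) = 6*y (H(y) = y*6 = 6*y)
x + H(2) = -116 + 6*2 = -116 + 12 = -104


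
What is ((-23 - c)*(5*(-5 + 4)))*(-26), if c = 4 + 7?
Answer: -4420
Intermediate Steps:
c = 11
((-23 - c)*(5*(-5 + 4)))*(-26) = ((-23 - 1*11)*(5*(-5 + 4)))*(-26) = ((-23 - 11)*(5*(-1)))*(-26) = -34*(-5)*(-26) = 170*(-26) = -4420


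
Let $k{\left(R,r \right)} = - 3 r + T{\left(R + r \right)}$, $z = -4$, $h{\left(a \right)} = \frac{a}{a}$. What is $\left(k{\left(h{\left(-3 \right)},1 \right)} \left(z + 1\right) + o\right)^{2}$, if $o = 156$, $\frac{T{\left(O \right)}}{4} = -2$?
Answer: $35721$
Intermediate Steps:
$T{\left(O \right)} = -8$ ($T{\left(O \right)} = 4 \left(-2\right) = -8$)
$h{\left(a \right)} = 1$
$k{\left(R,r \right)} = -8 - 3 r$ ($k{\left(R,r \right)} = - 3 r - 8 = -8 - 3 r$)
$\left(k{\left(h{\left(-3 \right)},1 \right)} \left(z + 1\right) + o\right)^{2} = \left(\left(-8 - 3\right) \left(-4 + 1\right) + 156\right)^{2} = \left(\left(-8 - 3\right) \left(-3\right) + 156\right)^{2} = \left(\left(-11\right) \left(-3\right) + 156\right)^{2} = \left(33 + 156\right)^{2} = 189^{2} = 35721$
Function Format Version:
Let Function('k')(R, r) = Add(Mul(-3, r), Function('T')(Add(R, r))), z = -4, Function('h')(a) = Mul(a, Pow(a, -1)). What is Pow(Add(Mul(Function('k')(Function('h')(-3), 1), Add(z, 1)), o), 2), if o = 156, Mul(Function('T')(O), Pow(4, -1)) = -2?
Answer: 35721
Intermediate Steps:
Function('T')(O) = -8 (Function('T')(O) = Mul(4, -2) = -8)
Function('h')(a) = 1
Function('k')(R, r) = Add(-8, Mul(-3, r)) (Function('k')(R, r) = Add(Mul(-3, r), -8) = Add(-8, Mul(-3, r)))
Pow(Add(Mul(Function('k')(Function('h')(-3), 1), Add(z, 1)), o), 2) = Pow(Add(Mul(Add(-8, Mul(-3, 1)), Add(-4, 1)), 156), 2) = Pow(Add(Mul(Add(-8, -3), -3), 156), 2) = Pow(Add(Mul(-11, -3), 156), 2) = Pow(Add(33, 156), 2) = Pow(189, 2) = 35721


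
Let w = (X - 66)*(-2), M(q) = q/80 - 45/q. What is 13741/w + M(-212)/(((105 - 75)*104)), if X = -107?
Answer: 2840208821/71518200 ≈ 39.713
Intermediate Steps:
M(q) = -45/q + q/80 (M(q) = q*(1/80) - 45/q = q/80 - 45/q = -45/q + q/80)
w = 346 (w = (-107 - 66)*(-2) = -173*(-2) = 346)
13741/w + M(-212)/(((105 - 75)*104)) = 13741/346 + (-45/(-212) + (1/80)*(-212))/(((105 - 75)*104)) = 13741*(1/346) + (-45*(-1/212) - 53/20)/((30*104)) = 13741/346 + (45/212 - 53/20)/3120 = 13741/346 - 646/265*1/3120 = 13741/346 - 323/413400 = 2840208821/71518200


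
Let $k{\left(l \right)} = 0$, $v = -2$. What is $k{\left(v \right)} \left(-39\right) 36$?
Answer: $0$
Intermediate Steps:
$k{\left(v \right)} \left(-39\right) 36 = 0 \left(-39\right) 36 = 0 \cdot 36 = 0$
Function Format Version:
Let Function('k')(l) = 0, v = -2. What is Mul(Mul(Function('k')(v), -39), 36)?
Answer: 0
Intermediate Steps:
Mul(Mul(Function('k')(v), -39), 36) = Mul(Mul(0, -39), 36) = Mul(0, 36) = 0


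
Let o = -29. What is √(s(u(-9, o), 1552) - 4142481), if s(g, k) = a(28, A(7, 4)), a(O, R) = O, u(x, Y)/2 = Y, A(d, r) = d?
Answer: I*√4142453 ≈ 2035.3*I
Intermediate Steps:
u(x, Y) = 2*Y
s(g, k) = 28
√(s(u(-9, o), 1552) - 4142481) = √(28 - 4142481) = √(-4142453) = I*√4142453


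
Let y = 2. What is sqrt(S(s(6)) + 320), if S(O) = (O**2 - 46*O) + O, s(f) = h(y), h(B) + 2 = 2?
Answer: 8*sqrt(5) ≈ 17.889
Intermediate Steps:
h(B) = 0 (h(B) = -2 + 2 = 0)
s(f) = 0
S(O) = O**2 - 45*O
sqrt(S(s(6)) + 320) = sqrt(0*(-45 + 0) + 320) = sqrt(0*(-45) + 320) = sqrt(0 + 320) = sqrt(320) = 8*sqrt(5)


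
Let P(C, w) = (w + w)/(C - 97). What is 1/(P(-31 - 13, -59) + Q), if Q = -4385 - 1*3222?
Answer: -141/1072469 ≈ -0.00013147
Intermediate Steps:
P(C, w) = 2*w/(-97 + C) (P(C, w) = (2*w)/(-97 + C) = 2*w/(-97 + C))
Q = -7607 (Q = -4385 - 3222 = -7607)
1/(P(-31 - 13, -59) + Q) = 1/(2*(-59)/(-97 + (-31 - 13)) - 7607) = 1/(2*(-59)/(-97 - 44) - 7607) = 1/(2*(-59)/(-141) - 7607) = 1/(2*(-59)*(-1/141) - 7607) = 1/(118/141 - 7607) = 1/(-1072469/141) = -141/1072469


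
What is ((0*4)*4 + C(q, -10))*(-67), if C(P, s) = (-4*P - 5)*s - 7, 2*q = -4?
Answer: 2479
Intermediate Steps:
q = -2 (q = (1/2)*(-4) = -2)
C(P, s) = -7 + s*(-5 - 4*P) (C(P, s) = (-5 - 4*P)*s - 7 = s*(-5 - 4*P) - 7 = -7 + s*(-5 - 4*P))
((0*4)*4 + C(q, -10))*(-67) = ((0*4)*4 + (-7 - 5*(-10) - 4*(-2)*(-10)))*(-67) = (0*4 + (-7 + 50 - 80))*(-67) = (0 - 37)*(-67) = -37*(-67) = 2479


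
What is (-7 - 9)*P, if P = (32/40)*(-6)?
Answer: 384/5 ≈ 76.800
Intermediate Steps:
P = -24/5 (P = (32*(1/40))*(-6) = (4/5)*(-6) = -24/5 ≈ -4.8000)
(-7 - 9)*P = (-7 - 9)*(-24/5) = -16*(-24/5) = 384/5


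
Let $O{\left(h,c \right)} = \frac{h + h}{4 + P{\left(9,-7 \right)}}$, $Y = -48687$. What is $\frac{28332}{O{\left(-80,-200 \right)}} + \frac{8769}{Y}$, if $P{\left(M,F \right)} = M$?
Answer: $- \frac{1494467011}{649160} \approx -2302.2$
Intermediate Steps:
$O{\left(h,c \right)} = \frac{2 h}{13}$ ($O{\left(h,c \right)} = \frac{h + h}{4 + 9} = \frac{2 h}{13}$)
$\frac{28332}{O{\left(-80,-200 \right)}} + \frac{8769}{Y} = \frac{28332}{\frac{2}{13} \left(-80\right)} + \frac{8769}{-48687} = \frac{28332}{- \frac{160}{13}} + 8769 \left(- \frac{1}{48687}\right) = 28332 \left(- \frac{13}{160}\right) - \frac{2923}{16229} = - \frac{92079}{40} - \frac{2923}{16229} = - \frac{1494467011}{649160}$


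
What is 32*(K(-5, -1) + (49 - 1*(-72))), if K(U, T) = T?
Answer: 3840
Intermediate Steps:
32*(K(-5, -1) + (49 - 1*(-72))) = 32*(-1 + (49 - 1*(-72))) = 32*(-1 + (49 + 72)) = 32*(-1 + 121) = 32*120 = 3840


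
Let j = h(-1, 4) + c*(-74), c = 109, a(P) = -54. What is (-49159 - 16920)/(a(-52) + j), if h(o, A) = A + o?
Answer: 66079/8117 ≈ 8.1408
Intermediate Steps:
j = -8063 (j = (4 - 1) + 109*(-74) = 3 - 8066 = -8063)
(-49159 - 16920)/(a(-52) + j) = (-49159 - 16920)/(-54 - 8063) = -66079/(-8117) = -66079*(-1/8117) = 66079/8117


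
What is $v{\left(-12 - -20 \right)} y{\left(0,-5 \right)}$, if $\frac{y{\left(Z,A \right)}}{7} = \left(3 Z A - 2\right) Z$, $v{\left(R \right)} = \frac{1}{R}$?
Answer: $0$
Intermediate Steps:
$y{\left(Z,A \right)} = 7 Z \left(-2 + 3 A Z\right)$ ($y{\left(Z,A \right)} = 7 \left(3 Z A - 2\right) Z = 7 \left(3 A Z - 2\right) Z = 7 \left(-2 + 3 A Z\right) Z = 7 Z \left(-2 + 3 A Z\right)$)
$v{\left(-12 - -20 \right)} y{\left(0,-5 \right)} = \frac{7 \cdot 0 \left(-2 + 3 \left(-5\right) 0\right)}{-12 - -20} = \frac{7 \cdot 0 \left(-2 + 0\right)}{-12 + 20} = \frac{7 \cdot 0 \left(-2\right)}{8} = \frac{1}{8} \cdot 0 = 0$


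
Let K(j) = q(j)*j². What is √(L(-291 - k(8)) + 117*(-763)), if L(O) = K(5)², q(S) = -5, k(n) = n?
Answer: I*√73646 ≈ 271.38*I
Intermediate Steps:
K(j) = -5*j²
L(O) = 15625 (L(O) = (-5*5²)² = (-5*25)² = (-125)² = 15625)
√(L(-291 - k(8)) + 117*(-763)) = √(15625 + 117*(-763)) = √(15625 - 89271) = √(-73646) = I*√73646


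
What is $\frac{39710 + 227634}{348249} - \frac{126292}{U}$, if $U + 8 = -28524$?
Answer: $\frac{1172930039}{225823647} \approx 5.194$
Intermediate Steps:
$U = -28532$ ($U = -8 - 28524 = -28532$)
$\frac{39710 + 227634}{348249} - \frac{126292}{U} = \frac{39710 + 227634}{348249} - \frac{126292}{-28532} = 267344 \cdot \frac{1}{348249} - - \frac{31573}{7133} = \frac{24304}{31659} + \frac{31573}{7133} = \frac{1172930039}{225823647}$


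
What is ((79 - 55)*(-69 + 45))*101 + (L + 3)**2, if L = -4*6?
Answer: -57735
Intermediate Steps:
L = -24
((79 - 55)*(-69 + 45))*101 + (L + 3)**2 = ((79 - 55)*(-69 + 45))*101 + (-24 + 3)**2 = (24*(-24))*101 + (-21)**2 = -576*101 + 441 = -58176 + 441 = -57735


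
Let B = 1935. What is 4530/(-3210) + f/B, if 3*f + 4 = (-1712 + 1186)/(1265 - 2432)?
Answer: -1023382879/724864545 ≈ -1.4118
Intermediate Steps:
f = -4142/3501 (f = -4/3 + ((-1712 + 1186)/(1265 - 2432))/3 = -4/3 + (-526/(-1167))/3 = -4/3 + (-526*(-1/1167))/3 = -4/3 + (1/3)*(526/1167) = -4/3 + 526/3501 = -4142/3501 ≈ -1.1831)
4530/(-3210) + f/B = 4530/(-3210) - 4142/3501/1935 = 4530*(-1/3210) - 4142/3501*1/1935 = -151/107 - 4142/6774435 = -1023382879/724864545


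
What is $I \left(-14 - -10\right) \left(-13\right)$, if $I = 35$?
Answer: $1820$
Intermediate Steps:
$I \left(-14 - -10\right) \left(-13\right) = 35 \left(-14 - -10\right) \left(-13\right) = 35 \left(-14 + 10\right) \left(-13\right) = 35 \left(-4\right) \left(-13\right) = \left(-140\right) \left(-13\right) = 1820$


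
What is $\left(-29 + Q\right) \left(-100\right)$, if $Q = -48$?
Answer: $7700$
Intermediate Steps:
$\left(-29 + Q\right) \left(-100\right) = \left(-29 - 48\right) \left(-100\right) = \left(-77\right) \left(-100\right) = 7700$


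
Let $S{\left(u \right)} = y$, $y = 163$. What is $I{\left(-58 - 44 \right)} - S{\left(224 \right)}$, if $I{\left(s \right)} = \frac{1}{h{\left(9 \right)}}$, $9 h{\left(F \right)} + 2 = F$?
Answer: $- \frac{1132}{7} \approx -161.71$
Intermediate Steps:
$S{\left(u \right)} = 163$
$h{\left(F \right)} = - \frac{2}{9} + \frac{F}{9}$
$I{\left(s \right)} = \frac{9}{7}$ ($I{\left(s \right)} = \frac{1}{- \frac{2}{9} + \frac{1}{9} \cdot 9} = \frac{1}{- \frac{2}{9} + 1} = \frac{1}{\frac{7}{9}} = \frac{9}{7}$)
$I{\left(-58 - 44 \right)} - S{\left(224 \right)} = \frac{9}{7} - 163 = - \frac{1132}{7}$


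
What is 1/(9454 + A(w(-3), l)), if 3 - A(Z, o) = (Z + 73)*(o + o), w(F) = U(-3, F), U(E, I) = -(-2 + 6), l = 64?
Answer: 1/625 ≈ 0.0016000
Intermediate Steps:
U(E, I) = -4 (U(E, I) = -1*4 = -4)
w(F) = -4
A(Z, o) = 3 - 2*o*(73 + Z) (A(Z, o) = 3 - (Z + 73)*(o + o) = 3 - (73 + Z)*2*o = 3 - 2*o*(73 + Z))
1/(9454 + A(w(-3), l)) = 1/(9454 + (3 - 146*64 - 2*(-4)*64)) = 1/(9454 + (3 - 9344 + 512)) = 1/(9454 - 8829) = 1/625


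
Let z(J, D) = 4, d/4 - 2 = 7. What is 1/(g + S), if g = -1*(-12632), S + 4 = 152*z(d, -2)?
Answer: 1/13236 ≈ 7.5552e-5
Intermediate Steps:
d = 36 (d = 8 + 4*7 = 8 + 28 = 36)
S = 604 (S = -4 + 152*4 = -4 + 608 = 604)
g = 12632
1/(g + S) = 1/(12632 + 604) = 1/13236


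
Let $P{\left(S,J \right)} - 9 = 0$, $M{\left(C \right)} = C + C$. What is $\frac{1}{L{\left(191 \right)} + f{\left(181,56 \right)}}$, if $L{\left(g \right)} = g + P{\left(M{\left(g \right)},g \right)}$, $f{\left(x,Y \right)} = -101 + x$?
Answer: $\frac{1}{280} \approx 0.0035714$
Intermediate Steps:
$M{\left(C \right)} = 2 C$
$P{\left(S,J \right)} = 9$ ($P{\left(S,J \right)} = 9 + 0 = 9$)
$L{\left(g \right)} = 9 + g$ ($L{\left(g \right)} = g + 9 = 9 + g$)
$\frac{1}{L{\left(191 \right)} + f{\left(181,56 \right)}} = \frac{1}{\left(9 + 191\right) + \left(-101 + 181\right)} = \frac{1}{200 + 80} = \frac{1}{280}$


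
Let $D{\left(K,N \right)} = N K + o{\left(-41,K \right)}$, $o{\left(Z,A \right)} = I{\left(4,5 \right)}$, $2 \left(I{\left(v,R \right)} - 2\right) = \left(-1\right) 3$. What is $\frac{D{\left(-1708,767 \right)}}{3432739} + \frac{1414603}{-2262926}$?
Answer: $- \frac{3910238140745}{3884017167157} \approx -1.0068$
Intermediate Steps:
$I{\left(v,R \right)} = \frac{1}{2}$ ($I{\left(v,R \right)} = 2 + \frac{\left(-1\right) 3}{2} = 2 + \frac{1}{2} \left(-3\right) = 2 - \frac{3}{2} = \frac{1}{2}$)
$o{\left(Z,A \right)} = \frac{1}{2}$
$D{\left(K,N \right)} = \frac{1}{2} + K N$ ($D{\left(K,N \right)} = N K + \frac{1}{2} = K N + \frac{1}{2} = \frac{1}{2} + K N$)
$\frac{D{\left(-1708,767 \right)}}{3432739} + \frac{1414603}{-2262926} = \frac{\frac{1}{2} - 1310036}{3432739} + \frac{1414603}{-2262926} = \left(\frac{1}{2} - 1310036\right) \frac{1}{3432739} + 1414603 \left(- \frac{1}{2262926}\right) = \left(- \frac{2620071}{2}\right) \frac{1}{3432739} - \frac{1414603}{2262926} = - \frac{2620071}{6865478} - \frac{1414603}{2262926} = - \frac{3910238140745}{3884017167157}$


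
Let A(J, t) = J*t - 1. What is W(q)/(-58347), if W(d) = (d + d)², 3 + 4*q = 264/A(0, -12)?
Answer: -7921/25932 ≈ -0.30545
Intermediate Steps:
A(J, t) = -1 + J*t
q = -267/4 (q = -¾ + (264/(-1 + 0*(-12)))/4 = -¾ + (264/(-1 + 0))/4 = -¾ + (264/(-1))/4 = -¾ + (264*(-1))/4 = -¾ + (¼)*(-264) = -¾ - 66 = -267/4 ≈ -66.750)
W(d) = 4*d² (W(d) = (2*d)² = 4*d²)
W(q)/(-58347) = (4*(-267/4)²)/(-58347) = (4*(71289/16))*(-1/58347) = (71289/4)*(-1/58347) = -7921/25932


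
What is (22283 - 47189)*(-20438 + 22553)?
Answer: -52676190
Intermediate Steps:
(22283 - 47189)*(-20438 + 22553) = -24906*2115 = -52676190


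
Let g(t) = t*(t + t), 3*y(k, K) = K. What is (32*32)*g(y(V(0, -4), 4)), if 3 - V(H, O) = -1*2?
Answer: 32768/9 ≈ 3640.9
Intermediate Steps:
V(H, O) = 5 (V(H, O) = 3 - (-1)*2 = 3 - 1*(-2) = 3 + 2 = 5)
y(k, K) = K/3
g(t) = 2*t² (g(t) = t*(2*t) = 2*t²)
(32*32)*g(y(V(0, -4), 4)) = (32*32)*(2*((⅓)*4)²) = 1024*(2*(4/3)²) = 1024*(2*(16/9)) = 1024*(32/9) = 32768/9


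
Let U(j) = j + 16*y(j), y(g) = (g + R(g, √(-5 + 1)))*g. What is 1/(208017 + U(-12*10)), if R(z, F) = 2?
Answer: 1/434457 ≈ 2.3017e-6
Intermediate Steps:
y(g) = g*(2 + g) (y(g) = (g + 2)*g = (2 + g)*g = g*(2 + g))
U(j) = j + 16*j*(2 + j) (U(j) = j + 16*(j*(2 + j)) = j + 16*j*(2 + j))
1/(208017 + U(-12*10)) = 1/(208017 + (-12*10)*(33 + 16*(-12*10))) = 1/(208017 - 120*(33 + 16*(-120))) = 1/(208017 - 120*(33 - 1920)) = 1/(208017 - 120*(-1887)) = 1/(208017 + 226440) = 1/434457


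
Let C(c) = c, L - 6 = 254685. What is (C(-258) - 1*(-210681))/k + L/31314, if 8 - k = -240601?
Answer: 7541125849/837158914 ≈ 9.0080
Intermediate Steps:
L = 254691 (L = 6 + 254685 = 254691)
k = 240609 (k = 8 - 1*(-240601) = 8 + 240601 = 240609)
(C(-258) - 1*(-210681))/k + L/31314 = (-258 - 1*(-210681))/240609 + 254691/31314 = (-258 + 210681)*(1/240609) + 254691*(1/31314) = 210423*(1/240609) + 84897/10438 = 70141/80203 + 84897/10438 = 7541125849/837158914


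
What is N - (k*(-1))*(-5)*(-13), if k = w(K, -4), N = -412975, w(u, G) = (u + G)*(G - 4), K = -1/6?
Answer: -1232425/3 ≈ -4.1081e+5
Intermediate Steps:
K = -⅙ (K = -1*⅙ = -⅙ ≈ -0.16667)
w(u, G) = (-4 + G)*(G + u) (w(u, G) = (G + u)*(-4 + G) = (-4 + G)*(G + u))
k = 100/3 (k = (-4)² - 4*(-4) - 4*(-⅙) - 4*(-⅙) = 16 + 16 + ⅔ + ⅔ = 100/3 ≈ 33.333)
N - (k*(-1))*(-5)*(-13) = -412975 - ((100/3)*(-1))*(-5)*(-13) = -412975 - (-100/3*(-5))*(-13) = -412975 - 500*(-13)/3 = -412975 - 1*(-6500/3) = -412975 + 6500/3 = -1232425/3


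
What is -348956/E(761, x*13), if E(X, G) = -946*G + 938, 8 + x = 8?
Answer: -174478/469 ≈ -372.02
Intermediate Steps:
x = 0 (x = -8 + 8 = 0)
E(X, G) = 938 - 946*G
-348956/E(761, x*13) = -348956/(938 - 0*13) = -348956/(938 - 946*0) = -348956/(938 + 0) = -348956/938 = -348956*1/938 = -174478/469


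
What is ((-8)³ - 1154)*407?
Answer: -678062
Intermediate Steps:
((-8)³ - 1154)*407 = (-512 - 1154)*407 = -1666*407 = -678062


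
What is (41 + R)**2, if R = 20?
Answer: 3721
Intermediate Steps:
(41 + R)**2 = (41 + 20)**2 = 61**2 = 3721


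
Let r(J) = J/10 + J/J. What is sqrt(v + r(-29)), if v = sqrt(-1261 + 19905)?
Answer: sqrt(-190 + 200*sqrt(4661))/10 ≈ 11.604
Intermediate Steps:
v = 2*sqrt(4661) (v = sqrt(18644) = 2*sqrt(4661) ≈ 136.54)
r(J) = 1 + J/10 (r(J) = J*(1/10) + 1 = J/10 + 1 = 1 + J/10)
sqrt(v + r(-29)) = sqrt(2*sqrt(4661) + (1 + (1/10)*(-29))) = sqrt(2*sqrt(4661) + (1 - 29/10)) = sqrt(2*sqrt(4661) - 19/10) = sqrt(-19/10 + 2*sqrt(4661))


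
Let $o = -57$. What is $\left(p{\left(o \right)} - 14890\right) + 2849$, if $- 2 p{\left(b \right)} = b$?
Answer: $- \frac{24025}{2} \approx -12013.0$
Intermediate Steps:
$p{\left(b \right)} = - \frac{b}{2}$
$\left(p{\left(o \right)} - 14890\right) + 2849 = \left(\left(- \frac{1}{2}\right) \left(-57\right) - 14890\right) + 2849 = \left(\frac{57}{2} - 14890\right) + 2849 = - \frac{29723}{2} + 2849 = - \frac{24025}{2}$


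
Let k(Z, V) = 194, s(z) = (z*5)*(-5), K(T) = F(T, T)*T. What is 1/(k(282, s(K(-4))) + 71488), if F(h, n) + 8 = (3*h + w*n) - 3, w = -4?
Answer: 1/71682 ≈ 1.3950e-5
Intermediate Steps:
F(h, n) = -11 - 4*n + 3*h (F(h, n) = -8 + ((3*h - 4*n) - 3) = -8 + ((-4*n + 3*h) - 3) = -8 + (-3 - 4*n + 3*h) = -11 - 4*n + 3*h)
K(T) = T*(-11 - T) (K(T) = (-11 - 4*T + 3*T)*T = (-11 - T)*T = T*(-11 - T))
s(z) = -25*z (s(z) = (5*z)*(-5) = -25*z)
1/(k(282, s(K(-4))) + 71488) = 1/(194 + 71488) = 1/71682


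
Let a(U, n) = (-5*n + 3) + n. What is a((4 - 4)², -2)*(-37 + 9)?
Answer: -308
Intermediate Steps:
a(U, n) = 3 - 4*n (a(U, n) = (3 - 5*n) + n = 3 - 4*n)
a((4 - 4)², -2)*(-37 + 9) = (3 - 4*(-2))*(-37 + 9) = (3 + 8)*(-28) = 11*(-28) = -308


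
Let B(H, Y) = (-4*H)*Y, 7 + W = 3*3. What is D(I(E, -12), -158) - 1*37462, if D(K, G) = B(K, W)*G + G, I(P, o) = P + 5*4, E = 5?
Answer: -6020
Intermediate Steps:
W = 2 (W = -7 + 3*3 = -7 + 9 = 2)
B(H, Y) = -4*H*Y
I(P, o) = 20 + P (I(P, o) = P + 20 = 20 + P)
D(K, G) = G - 8*G*K (D(K, G) = (-4*K*2)*G + G = (-8*K)*G + G = -8*G*K + G = G - 8*G*K)
D(I(E, -12), -158) - 1*37462 = -158*(1 - 8*(20 + 5)) - 1*37462 = -158*(1 - 8*25) - 37462 = -158*(1 - 200) - 37462 = -158*(-199) - 37462 = 31442 - 37462 = -6020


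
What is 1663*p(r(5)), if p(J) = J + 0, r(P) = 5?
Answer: 8315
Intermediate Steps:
p(J) = J
1663*p(r(5)) = 1663*5 = 8315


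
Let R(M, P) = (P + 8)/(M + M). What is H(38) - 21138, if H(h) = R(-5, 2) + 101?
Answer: -21038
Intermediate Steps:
R(M, P) = (8 + P)/(2*M) (R(M, P) = (8 + P)/((2*M)) = (8 + P)*(1/(2*M)) = (8 + P)/(2*M))
H(h) = 100 (H(h) = (1/2)*(8 + 2)/(-5) + 101 = (1/2)*(-1/5)*10 + 101 = -1 + 101 = 100)
H(38) - 21138 = 100 - 21138 = -21038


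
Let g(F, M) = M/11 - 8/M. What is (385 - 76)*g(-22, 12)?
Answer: 1442/11 ≈ 131.09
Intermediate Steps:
g(F, M) = -8/M + M/11 (g(F, M) = M*(1/11) - 8/M = M/11 - 8/M = -8/M + M/11)
(385 - 76)*g(-22, 12) = (385 - 76)*(-8/12 + (1/11)*12) = 309*(-8*1/12 + 12/11) = 309*(-⅔ + 12/11) = 309*(14/33) = 1442/11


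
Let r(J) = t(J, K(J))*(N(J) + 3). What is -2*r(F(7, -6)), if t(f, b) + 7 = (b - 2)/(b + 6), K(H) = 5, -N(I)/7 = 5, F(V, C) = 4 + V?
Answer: -4736/11 ≈ -430.55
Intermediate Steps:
N(I) = -35 (N(I) = -7*5 = -35)
t(f, b) = -7 + (-2 + b)/(6 + b) (t(f, b) = -7 + (b - 2)/(b + 6) = -7 + (-2 + b)/(6 + b))
r(J) = 2368/11 (r(J) = (2*(-22 - 3*5)/(6 + 5))*(-35 + 3) = (2*(-22 - 15)/11)*(-32) = (2*(1/11)*(-37))*(-32) = -74/11*(-32) = 2368/11)
-2*r(F(7, -6)) = -2*2368/11 = -4736/11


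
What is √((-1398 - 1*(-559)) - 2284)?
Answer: 3*I*√347 ≈ 55.884*I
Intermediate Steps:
√((-1398 - 1*(-559)) - 2284) = √((-1398 + 559) - 2284) = √(-839 - 2284) = √(-3123) = 3*I*√347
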